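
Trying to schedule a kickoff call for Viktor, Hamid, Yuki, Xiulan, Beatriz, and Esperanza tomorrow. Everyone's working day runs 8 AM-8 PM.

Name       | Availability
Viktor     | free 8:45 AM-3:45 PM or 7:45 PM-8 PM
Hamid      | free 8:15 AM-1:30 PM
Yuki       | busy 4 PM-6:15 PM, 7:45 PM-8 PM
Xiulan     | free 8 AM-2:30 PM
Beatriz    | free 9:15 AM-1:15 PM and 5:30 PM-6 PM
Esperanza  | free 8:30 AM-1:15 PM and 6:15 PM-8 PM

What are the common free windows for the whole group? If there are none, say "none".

09:15-13:15

Viktor free: 08:45-15:45, 19:45-20:00.
Hamid free: 08:15-13:30.
Yuki free: 08:00-16:00, 18:15-19:45 (invert busy blocks within the working day).
Xiulan free: 08:00-14:30.
Beatriz free: 09:15-13:15, 17:30-18:00.
Esperanza free: 08:30-13:15, 18:15-20:00.
Viktor ∩ Hamid: 08:45-13:30.
Viktor ∩ Hamid ∩ Yuki: 08:45-13:30.
Viktor ∩ Hamid ∩ Yuki ∩ Xiulan: 08:45-13:30.
Viktor ∩ Hamid ∩ Yuki ∩ Xiulan ∩ Beatriz: 09:15-13:15.
Viktor ∩ Hamid ∩ Yuki ∩ Xiulan ∩ Beatriz ∩ Esperanza: 09:15-13:15.
So the common availability across everyone is 09:15-13:15.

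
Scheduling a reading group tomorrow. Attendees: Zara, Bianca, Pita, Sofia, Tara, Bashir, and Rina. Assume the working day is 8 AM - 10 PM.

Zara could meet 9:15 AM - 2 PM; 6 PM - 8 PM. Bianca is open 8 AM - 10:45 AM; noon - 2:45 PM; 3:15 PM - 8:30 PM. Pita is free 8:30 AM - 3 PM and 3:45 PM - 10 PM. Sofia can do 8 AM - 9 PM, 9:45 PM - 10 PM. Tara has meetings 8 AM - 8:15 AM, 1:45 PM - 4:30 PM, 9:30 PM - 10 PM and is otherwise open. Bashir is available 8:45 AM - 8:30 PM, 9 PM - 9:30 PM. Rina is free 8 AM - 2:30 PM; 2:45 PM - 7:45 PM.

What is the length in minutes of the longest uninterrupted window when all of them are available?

105

Zara free: 09:15-14:00, 18:00-20:00.
Bianca free: 08:00-10:45, 12:00-14:45, 15:15-20:30.
Pita free: 08:30-15:00, 15:45-22:00.
Sofia free: 08:00-21:00, 21:45-22:00.
Tara free: 08:15-13:45, 16:30-21:30 (invert busy blocks within the working day).
Bashir free: 08:45-20:30, 21:00-21:30.
Rina free: 08:00-14:30, 14:45-19:45.
Zara ∩ Bianca: 09:15-10:45, 12:00-14:00, 18:00-20:00.
Zara ∩ Bianca ∩ Pita: 09:15-10:45, 12:00-14:00, 18:00-20:00.
Zara ∩ Bianca ∩ Pita ∩ Sofia: 09:15-10:45, 12:00-14:00, 18:00-20:00.
Zara ∩ Bianca ∩ Pita ∩ Sofia ∩ Tara: 09:15-10:45, 12:00-13:45, 18:00-20:00.
Zara ∩ Bianca ∩ Pita ∩ Sofia ∩ Tara ∩ Bashir: 09:15-10:45, 12:00-13:45, 18:00-20:00.
Zara ∩ Bianca ∩ Pita ∩ Sofia ∩ Tara ∩ Bashir ∩ Rina: 09:15-10:45, 12:00-13:45, 18:00-19:45.
Those are the intersection windows.
The longest is 12:00-13:45 at 105 minutes.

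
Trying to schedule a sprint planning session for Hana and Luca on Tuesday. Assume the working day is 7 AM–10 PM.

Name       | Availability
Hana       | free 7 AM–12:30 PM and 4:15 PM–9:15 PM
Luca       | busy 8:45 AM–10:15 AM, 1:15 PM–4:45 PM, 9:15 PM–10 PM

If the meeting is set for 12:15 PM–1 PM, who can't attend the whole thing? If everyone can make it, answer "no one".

Hana free: 07:00-12:30, 16:15-21:15.
Luca free: 07:00-08:45, 10:15-13:15, 16:45-21:15 (invert busy blocks within the working day).
Hana: not fully free for 12:15-13:00. Luca: free for 12:15-13:00.

Hana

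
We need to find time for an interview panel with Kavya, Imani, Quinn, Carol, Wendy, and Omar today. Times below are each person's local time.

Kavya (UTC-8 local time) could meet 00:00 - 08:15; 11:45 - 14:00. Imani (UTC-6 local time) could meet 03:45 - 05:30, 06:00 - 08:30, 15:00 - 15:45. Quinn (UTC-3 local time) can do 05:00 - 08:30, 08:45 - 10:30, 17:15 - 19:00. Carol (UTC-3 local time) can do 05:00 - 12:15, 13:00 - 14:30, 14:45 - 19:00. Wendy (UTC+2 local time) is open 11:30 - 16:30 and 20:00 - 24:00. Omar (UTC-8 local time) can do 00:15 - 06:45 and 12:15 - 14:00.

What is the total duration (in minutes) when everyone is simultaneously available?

Kavya in UTC: 08:00-16:15, 19:45-22:00 (add 8h to convert from UTC-8).
Imani in UTC: 09:45-11:30, 12:00-14:30, 21:00-21:45 (add 6h to convert from UTC-6).
Quinn in UTC: 08:00-11:30, 11:45-13:30, 20:15-22:00 (add 3h to convert from UTC-3).
Carol in UTC: 08:00-15:15, 16:00-17:30, 17:45-22:00 (add 3h to convert from UTC-3).
Wendy in UTC: 09:30-14:30, 18:00-22:00 (subtract 2h to convert from UTC+2).
Omar in UTC: 08:15-14:45, 20:15-22:00 (add 8h to convert from UTC-8).
Kavya ∩ Imani: 09:45-11:30, 12:00-14:30, 21:00-21:45.
Kavya ∩ Imani ∩ Quinn: 09:45-11:30, 12:00-13:30, 21:00-21:45.
Kavya ∩ Imani ∩ Quinn ∩ Carol: 09:45-11:30, 12:00-13:30, 21:00-21:45.
Kavya ∩ Imani ∩ Quinn ∩ Carol ∩ Wendy: 09:45-11:30, 12:00-13:30, 21:00-21:45.
Kavya ∩ Imani ∩ Quinn ∩ Carol ∩ Wendy ∩ Omar: 09:45-11:30, 12:00-13:30, 21:00-21:45.
So the common availability across everyone is 09:45-11:30, 12:00-13:30, 21:00-21:45.
Summing the common windows: 105 + 90 + 45 = 240 minutes.

240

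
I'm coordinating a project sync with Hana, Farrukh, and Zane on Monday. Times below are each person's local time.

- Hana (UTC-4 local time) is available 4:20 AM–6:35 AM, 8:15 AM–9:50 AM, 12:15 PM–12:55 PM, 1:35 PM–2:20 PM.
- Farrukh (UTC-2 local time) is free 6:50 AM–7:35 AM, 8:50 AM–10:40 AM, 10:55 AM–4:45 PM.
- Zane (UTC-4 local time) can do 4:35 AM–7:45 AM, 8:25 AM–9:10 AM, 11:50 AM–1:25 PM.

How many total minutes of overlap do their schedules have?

Hana in UTC: 08:20-10:35, 12:15-13:50, 16:15-16:55, 17:35-18:20 (add 4h to convert from UTC-4).
Farrukh in UTC: 08:50-09:35, 10:50-12:40, 12:55-18:45 (add 2h to convert from UTC-2).
Zane in UTC: 08:35-11:45, 12:25-13:10, 15:50-17:25 (add 4h to convert from UTC-4).
Hana ∩ Farrukh: 08:50-09:35, 12:15-12:40, 12:55-13:50, 16:15-16:55, 17:35-18:20.
Hana ∩ Farrukh ∩ Zane: 08:50-09:35, 12:25-12:40, 12:55-13:10, 16:15-16:55.
Those are the intersection windows.
Summing the common windows: 45 + 15 + 15 + 40 = 115 minutes.

115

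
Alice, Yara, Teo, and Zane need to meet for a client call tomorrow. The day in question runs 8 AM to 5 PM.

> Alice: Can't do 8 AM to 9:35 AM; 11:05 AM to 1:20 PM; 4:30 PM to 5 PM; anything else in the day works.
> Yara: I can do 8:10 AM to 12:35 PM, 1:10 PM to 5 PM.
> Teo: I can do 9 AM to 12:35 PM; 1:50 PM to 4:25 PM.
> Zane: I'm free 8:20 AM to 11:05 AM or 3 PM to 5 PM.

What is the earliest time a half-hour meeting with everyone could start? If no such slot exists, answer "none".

09:35

Alice free: 09:35-11:05, 13:20-16:30 (invert busy blocks within the working day).
Yara free: 08:10-12:35, 13:10-17:00.
Teo free: 09:00-12:35, 13:50-16:25.
Zane free: 08:20-11:05, 15:00-17:00.
Alice ∩ Yara: 09:35-11:05, 13:20-16:30.
Alice ∩ Yara ∩ Teo: 09:35-11:05, 13:50-16:25.
Alice ∩ Yara ∩ Teo ∩ Zane: 09:35-11:05, 15:00-16:25.
The first common window of at least 30 minutes is 09:35-11:05, so the earliest start is 09:35.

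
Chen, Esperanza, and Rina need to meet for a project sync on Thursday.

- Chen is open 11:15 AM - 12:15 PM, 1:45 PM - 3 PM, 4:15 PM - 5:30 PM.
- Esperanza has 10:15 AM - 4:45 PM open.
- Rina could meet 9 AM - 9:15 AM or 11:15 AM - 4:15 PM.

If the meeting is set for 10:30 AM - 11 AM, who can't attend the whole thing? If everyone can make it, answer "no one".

Chen: not fully free for 10:30-11:00. Esperanza: free for 10:30-11:00. Rina: not fully free for 10:30-11:00.

Chen, Rina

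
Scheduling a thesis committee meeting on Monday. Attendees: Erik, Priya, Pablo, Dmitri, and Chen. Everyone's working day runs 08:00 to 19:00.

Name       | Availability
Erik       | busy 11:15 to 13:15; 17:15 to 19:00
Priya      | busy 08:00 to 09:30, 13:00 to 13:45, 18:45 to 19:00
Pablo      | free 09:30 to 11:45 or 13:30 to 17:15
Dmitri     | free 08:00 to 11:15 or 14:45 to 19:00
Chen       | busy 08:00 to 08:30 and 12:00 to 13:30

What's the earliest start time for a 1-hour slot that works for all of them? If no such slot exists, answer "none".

Erik free: 08:00-11:15, 13:15-17:15 (invert busy blocks within the working day).
Priya free: 09:30-13:00, 13:45-18:45 (invert busy blocks within the working day).
Pablo free: 09:30-11:45, 13:30-17:15.
Dmitri free: 08:00-11:15, 14:45-19:00.
Chen free: 08:30-12:00, 13:30-19:00 (invert busy blocks within the working day).
Erik ∩ Priya: 09:30-11:15, 13:45-17:15.
Erik ∩ Priya ∩ Pablo: 09:30-11:15, 13:45-17:15.
Erik ∩ Priya ∩ Pablo ∩ Dmitri: 09:30-11:15, 14:45-17:15.
Erik ∩ Priya ∩ Pablo ∩ Dmitri ∩ Chen: 09:30-11:15, 14:45-17:15.
The first common window of at least 60 minutes is 09:30-11:15, so the earliest start is 09:30.

09:30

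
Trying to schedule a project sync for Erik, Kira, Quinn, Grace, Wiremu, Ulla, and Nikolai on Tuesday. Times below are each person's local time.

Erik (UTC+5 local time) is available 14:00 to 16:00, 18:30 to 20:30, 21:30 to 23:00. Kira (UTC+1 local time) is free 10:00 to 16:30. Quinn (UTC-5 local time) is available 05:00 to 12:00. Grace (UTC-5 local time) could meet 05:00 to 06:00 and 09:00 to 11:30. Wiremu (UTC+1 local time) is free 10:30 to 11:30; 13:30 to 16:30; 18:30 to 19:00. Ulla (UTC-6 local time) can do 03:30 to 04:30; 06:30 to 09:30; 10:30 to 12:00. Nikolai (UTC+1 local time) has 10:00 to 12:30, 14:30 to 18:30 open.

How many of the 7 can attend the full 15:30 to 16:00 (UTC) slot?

Erik in UTC: 09:00-11:00, 13:30-15:30, 16:30-18:00 (subtract 5h to convert from UTC+5).
Kira in UTC: 09:00-15:30 (subtract 1h to convert from UTC+1).
Quinn in UTC: 10:00-17:00 (add 5h to convert from UTC-5).
Grace in UTC: 10:00-11:00, 14:00-16:30 (add 5h to convert from UTC-5).
Wiremu in UTC: 09:30-10:30, 12:30-15:30, 17:30-18:00 (subtract 1h to convert from UTC+1).
Ulla in UTC: 09:30-10:30, 12:30-15:30, 16:30-18:00 (add 6h to convert from UTC-6).
Nikolai in UTC: 09:00-11:30, 13:30-17:30 (subtract 1h to convert from UTC+1).
Quinn, Grace, and Nikolai can make the full 15:30-16:00 slot — that's 3.

3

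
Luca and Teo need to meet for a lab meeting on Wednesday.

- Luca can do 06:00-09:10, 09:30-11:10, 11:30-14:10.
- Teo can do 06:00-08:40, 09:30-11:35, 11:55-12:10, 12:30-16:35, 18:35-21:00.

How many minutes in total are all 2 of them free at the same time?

Luca ∩ Teo: 06:00-08:40, 09:30-11:10, 11:30-11:35, 11:55-12:10, 12:30-14:10.
Summing the common windows: 160 + 100 + 5 + 15 + 100 = 380 minutes.

380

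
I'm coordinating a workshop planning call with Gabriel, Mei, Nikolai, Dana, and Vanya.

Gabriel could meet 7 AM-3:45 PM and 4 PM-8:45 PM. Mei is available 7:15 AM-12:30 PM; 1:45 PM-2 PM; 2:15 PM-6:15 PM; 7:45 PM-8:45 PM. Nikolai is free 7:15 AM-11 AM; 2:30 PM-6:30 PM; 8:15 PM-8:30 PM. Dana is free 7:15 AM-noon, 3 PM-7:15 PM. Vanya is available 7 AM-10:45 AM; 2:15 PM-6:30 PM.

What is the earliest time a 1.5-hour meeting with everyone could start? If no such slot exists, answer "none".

07:15

Gabriel ∩ Mei: 07:15-12:30, 13:45-14:00, 14:15-15:45, 16:00-18:15, 19:45-20:45.
Gabriel ∩ Mei ∩ Nikolai: 07:15-11:00, 14:30-15:45, 16:00-18:15, 20:15-20:30.
Gabriel ∩ Mei ∩ Nikolai ∩ Dana: 07:15-11:00, 15:00-15:45, 16:00-18:15.
Gabriel ∩ Mei ∩ Nikolai ∩ Dana ∩ Vanya: 07:15-10:45, 15:00-15:45, 16:00-18:15.
So the common availability across everyone is 07:15-10:45, 15:00-15:45, 16:00-18:15.
The first common window of at least 90 minutes is 07:15-10:45, so the earliest start is 07:15.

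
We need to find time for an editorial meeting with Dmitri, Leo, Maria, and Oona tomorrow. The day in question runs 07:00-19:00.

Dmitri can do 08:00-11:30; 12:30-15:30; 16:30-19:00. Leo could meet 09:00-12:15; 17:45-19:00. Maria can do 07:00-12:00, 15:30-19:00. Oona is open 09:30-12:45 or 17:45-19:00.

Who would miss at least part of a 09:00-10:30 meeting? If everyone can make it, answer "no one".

Dmitri: free for 09:00-10:30. Leo: free for 09:00-10:30. Maria: free for 09:00-10:30. Oona: not fully free for 09:00-10:30.

Oona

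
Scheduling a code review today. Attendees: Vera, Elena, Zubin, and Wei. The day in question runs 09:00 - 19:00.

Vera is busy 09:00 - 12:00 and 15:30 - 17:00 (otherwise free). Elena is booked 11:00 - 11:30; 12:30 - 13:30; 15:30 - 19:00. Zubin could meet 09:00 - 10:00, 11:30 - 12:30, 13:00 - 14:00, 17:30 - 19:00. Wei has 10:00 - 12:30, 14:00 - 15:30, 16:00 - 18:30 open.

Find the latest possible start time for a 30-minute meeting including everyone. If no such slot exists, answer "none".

Vera free: 12:00-15:30, 17:00-19:00 (invert busy blocks within the working day).
Elena free: 09:00-11:00, 11:30-12:30, 13:30-15:30 (invert busy blocks within the working day).
Zubin free: 09:00-10:00, 11:30-12:30, 13:00-14:00, 17:30-19:00.
Wei free: 10:00-12:30, 14:00-15:30, 16:00-18:30.
Vera ∩ Elena: 12:00-12:30, 13:30-15:30.
Vera ∩ Elena ∩ Zubin: 12:00-12:30, 13:30-14:00.
Vera ∩ Elena ∩ Zubin ∩ Wei: 12:00-12:30.
The last common window of at least 30 minutes is 12:00-12:30; a 30-minute meeting can start as late as 12:00 and still end by 12:30.

12:00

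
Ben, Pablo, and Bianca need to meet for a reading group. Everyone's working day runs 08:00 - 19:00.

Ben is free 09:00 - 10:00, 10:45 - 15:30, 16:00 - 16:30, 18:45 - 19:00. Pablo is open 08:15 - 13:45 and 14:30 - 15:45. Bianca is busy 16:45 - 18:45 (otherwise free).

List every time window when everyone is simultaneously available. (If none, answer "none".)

Ben free: 09:00-10:00, 10:45-15:30, 16:00-16:30, 18:45-19:00.
Pablo free: 08:15-13:45, 14:30-15:45.
Bianca free: 08:00-16:45, 18:45-19:00 (invert busy blocks within the working day).
Ben ∩ Pablo: 09:00-10:00, 10:45-13:45, 14:30-15:30.
Ben ∩ Pablo ∩ Bianca: 09:00-10:00, 10:45-13:45, 14:30-15:30.

09:00-10:00, 10:45-13:45, 14:30-15:30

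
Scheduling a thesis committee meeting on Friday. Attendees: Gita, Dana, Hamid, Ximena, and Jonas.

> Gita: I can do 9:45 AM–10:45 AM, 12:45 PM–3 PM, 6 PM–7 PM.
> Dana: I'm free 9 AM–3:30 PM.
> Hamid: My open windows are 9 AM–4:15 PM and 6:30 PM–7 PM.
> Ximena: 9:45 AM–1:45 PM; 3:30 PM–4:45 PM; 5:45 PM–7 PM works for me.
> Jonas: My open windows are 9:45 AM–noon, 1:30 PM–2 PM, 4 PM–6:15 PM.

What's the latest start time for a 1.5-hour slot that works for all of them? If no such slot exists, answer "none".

Gita ∩ Dana: 09:45-10:45, 12:45-15:00.
Gita ∩ Dana ∩ Hamid: 09:45-10:45, 12:45-15:00.
Gita ∩ Dana ∩ Hamid ∩ Ximena: 09:45-10:45, 12:45-13:45.
Gita ∩ Dana ∩ Hamid ∩ Ximena ∩ Jonas: 09:45-10:45, 13:30-13:45.
No common window is at least 90 minutes long.

none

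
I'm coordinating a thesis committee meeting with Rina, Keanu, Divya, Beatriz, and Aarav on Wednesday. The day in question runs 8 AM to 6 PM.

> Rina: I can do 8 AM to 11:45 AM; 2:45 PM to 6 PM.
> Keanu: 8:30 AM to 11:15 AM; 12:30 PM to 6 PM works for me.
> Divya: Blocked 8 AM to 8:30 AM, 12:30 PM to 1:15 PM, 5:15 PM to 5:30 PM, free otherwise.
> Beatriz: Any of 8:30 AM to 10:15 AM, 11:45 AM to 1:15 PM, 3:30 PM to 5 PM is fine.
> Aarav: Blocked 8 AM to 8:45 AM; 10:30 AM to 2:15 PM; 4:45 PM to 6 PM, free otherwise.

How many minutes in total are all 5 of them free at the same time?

Rina free: 08:00-11:45, 14:45-18:00.
Keanu free: 08:30-11:15, 12:30-18:00.
Divya free: 08:30-12:30, 13:15-17:15, 17:30-18:00 (invert busy blocks within the working day).
Beatriz free: 08:30-10:15, 11:45-13:15, 15:30-17:00.
Aarav free: 08:45-10:30, 14:15-16:45 (invert busy blocks within the working day).
Rina ∩ Keanu: 08:30-11:15, 14:45-18:00.
Rina ∩ Keanu ∩ Divya: 08:30-11:15, 14:45-17:15, 17:30-18:00.
Rina ∩ Keanu ∩ Divya ∩ Beatriz: 08:30-10:15, 15:30-17:00.
Rina ∩ Keanu ∩ Divya ∩ Beatriz ∩ Aarav: 08:45-10:15, 15:30-16:45.
So the common availability across everyone is 08:45-10:15, 15:30-16:45.
Summing the common windows: 90 + 75 = 165 minutes.

165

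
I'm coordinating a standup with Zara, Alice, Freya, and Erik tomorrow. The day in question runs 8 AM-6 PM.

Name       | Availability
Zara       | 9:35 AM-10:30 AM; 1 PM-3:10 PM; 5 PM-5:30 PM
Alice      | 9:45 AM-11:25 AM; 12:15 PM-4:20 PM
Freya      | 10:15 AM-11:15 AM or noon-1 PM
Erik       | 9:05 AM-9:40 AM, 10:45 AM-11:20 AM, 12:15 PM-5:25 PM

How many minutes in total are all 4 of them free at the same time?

Zara ∩ Alice: 09:45-10:30, 13:00-15:10.
Zara ∩ Alice ∩ Freya: 10:15-10:30.
Zara ∩ Alice ∩ Freya ∩ Erik: ∅.
There is no time when everyone is free.
There is no common window, so the total is 0 minutes.

0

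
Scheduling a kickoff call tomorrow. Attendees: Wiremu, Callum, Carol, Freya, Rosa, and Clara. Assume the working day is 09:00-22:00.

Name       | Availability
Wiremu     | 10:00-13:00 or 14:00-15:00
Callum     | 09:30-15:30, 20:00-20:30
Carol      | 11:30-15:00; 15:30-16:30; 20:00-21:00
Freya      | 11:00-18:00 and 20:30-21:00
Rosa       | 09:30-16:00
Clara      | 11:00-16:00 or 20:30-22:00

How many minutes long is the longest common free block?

90

Wiremu ∩ Callum: 10:00-13:00, 14:00-15:00.
Wiremu ∩ Callum ∩ Carol: 11:30-13:00, 14:00-15:00.
Wiremu ∩ Callum ∩ Carol ∩ Freya: 11:30-13:00, 14:00-15:00.
Wiremu ∩ Callum ∩ Carol ∩ Freya ∩ Rosa: 11:30-13:00, 14:00-15:00.
Wiremu ∩ Callum ∩ Carol ∩ Freya ∩ Rosa ∩ Clara: 11:30-13:00, 14:00-15:00.
The longest is 11:30-13:00 at 90 minutes.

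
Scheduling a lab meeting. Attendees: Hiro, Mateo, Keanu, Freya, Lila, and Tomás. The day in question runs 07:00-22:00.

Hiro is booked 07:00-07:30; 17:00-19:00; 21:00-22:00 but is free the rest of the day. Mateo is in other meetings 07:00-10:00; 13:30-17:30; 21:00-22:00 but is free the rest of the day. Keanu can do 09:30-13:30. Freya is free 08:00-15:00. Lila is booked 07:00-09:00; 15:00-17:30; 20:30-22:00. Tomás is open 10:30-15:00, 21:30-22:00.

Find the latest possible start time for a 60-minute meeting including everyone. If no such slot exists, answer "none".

12:30

Hiro free: 07:30-17:00, 19:00-21:00 (invert busy blocks within the working day).
Mateo free: 10:00-13:30, 17:30-21:00 (invert busy blocks within the working day).
Keanu free: 09:30-13:30.
Freya free: 08:00-15:00.
Lila free: 09:00-15:00, 17:30-20:30 (invert busy blocks within the working day).
Tomás free: 10:30-15:00, 21:30-22:00.
Hiro ∩ Mateo: 10:00-13:30, 19:00-21:00.
Hiro ∩ Mateo ∩ Keanu: 10:00-13:30.
Hiro ∩ Mateo ∩ Keanu ∩ Freya: 10:00-13:30.
Hiro ∩ Mateo ∩ Keanu ∩ Freya ∩ Lila: 10:00-13:30.
Hiro ∩ Mateo ∩ Keanu ∩ Freya ∩ Lila ∩ Tomás: 10:30-13:30.
The last common window of at least 60 minutes is 10:30-13:30; a 60-minute meeting can start as late as 12:30 and still end by 13:30.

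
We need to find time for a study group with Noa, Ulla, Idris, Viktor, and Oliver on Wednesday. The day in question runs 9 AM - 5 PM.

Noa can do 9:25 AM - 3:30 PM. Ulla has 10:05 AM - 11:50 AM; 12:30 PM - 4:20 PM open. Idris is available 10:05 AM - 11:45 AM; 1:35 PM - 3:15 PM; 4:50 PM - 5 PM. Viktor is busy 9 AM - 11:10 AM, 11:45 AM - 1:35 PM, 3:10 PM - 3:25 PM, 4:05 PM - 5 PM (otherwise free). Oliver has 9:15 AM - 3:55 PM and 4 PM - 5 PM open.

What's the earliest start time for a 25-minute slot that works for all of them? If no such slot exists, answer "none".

Noa free: 09:25-15:30.
Ulla free: 10:05-11:50, 12:30-16:20.
Idris free: 10:05-11:45, 13:35-15:15, 16:50-17:00.
Viktor free: 11:10-11:45, 13:35-15:10, 15:25-16:05 (invert busy blocks within the working day).
Oliver free: 09:15-15:55, 16:00-17:00.
Noa ∩ Ulla: 10:05-11:50, 12:30-15:30.
Noa ∩ Ulla ∩ Idris: 10:05-11:45, 13:35-15:15.
Noa ∩ Ulla ∩ Idris ∩ Viktor: 11:10-11:45, 13:35-15:10.
Noa ∩ Ulla ∩ Idris ∩ Viktor ∩ Oliver: 11:10-11:45, 13:35-15:10.
Those are the intersection windows.
The first common window of at least 25 minutes is 11:10-11:45, so the earliest start is 11:10.

11:10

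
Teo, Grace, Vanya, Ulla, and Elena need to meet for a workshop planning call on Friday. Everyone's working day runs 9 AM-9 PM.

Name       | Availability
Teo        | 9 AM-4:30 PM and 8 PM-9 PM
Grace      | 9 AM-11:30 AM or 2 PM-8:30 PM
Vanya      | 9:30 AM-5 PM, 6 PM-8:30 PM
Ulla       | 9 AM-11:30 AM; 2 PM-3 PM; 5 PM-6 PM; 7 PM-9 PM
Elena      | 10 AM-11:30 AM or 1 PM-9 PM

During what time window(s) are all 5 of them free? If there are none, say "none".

10:00-11:30, 14:00-15:00, 20:00-20:30

Teo ∩ Grace: 09:00-11:30, 14:00-16:30, 20:00-20:30.
Teo ∩ Grace ∩ Vanya: 09:30-11:30, 14:00-16:30, 20:00-20:30.
Teo ∩ Grace ∩ Vanya ∩ Ulla: 09:30-11:30, 14:00-15:00, 20:00-20:30.
Teo ∩ Grace ∩ Vanya ∩ Ulla ∩ Elena: 10:00-11:30, 14:00-15:00, 20:00-20:30.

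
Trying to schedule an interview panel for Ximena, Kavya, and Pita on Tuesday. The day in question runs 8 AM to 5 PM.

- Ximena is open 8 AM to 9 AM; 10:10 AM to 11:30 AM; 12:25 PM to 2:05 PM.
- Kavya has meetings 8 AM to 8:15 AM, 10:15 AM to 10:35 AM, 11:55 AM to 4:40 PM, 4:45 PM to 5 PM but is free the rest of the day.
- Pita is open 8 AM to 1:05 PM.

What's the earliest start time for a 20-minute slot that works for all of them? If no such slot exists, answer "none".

08:15

Ximena free: 08:00-09:00, 10:10-11:30, 12:25-14:05.
Kavya free: 08:15-10:15, 10:35-11:55, 16:40-16:45 (invert busy blocks within the working day).
Pita free: 08:00-13:05.
Ximena ∩ Kavya: 08:15-09:00, 10:10-10:15, 10:35-11:30.
Ximena ∩ Kavya ∩ Pita: 08:15-09:00, 10:10-10:15, 10:35-11:30.
Those are the intersection windows.
The first common window of at least 20 minutes is 08:15-09:00, so the earliest start is 08:15.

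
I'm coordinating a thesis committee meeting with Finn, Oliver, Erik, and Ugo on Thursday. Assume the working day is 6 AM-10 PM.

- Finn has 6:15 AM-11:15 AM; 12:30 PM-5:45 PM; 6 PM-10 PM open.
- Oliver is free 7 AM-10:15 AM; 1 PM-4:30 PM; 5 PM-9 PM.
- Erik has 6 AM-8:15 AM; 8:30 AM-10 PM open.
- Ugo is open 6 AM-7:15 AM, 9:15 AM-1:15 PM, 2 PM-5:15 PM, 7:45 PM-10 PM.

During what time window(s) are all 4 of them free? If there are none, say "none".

07:00-07:15, 09:15-10:15, 13:00-13:15, 14:00-16:30, 17:00-17:15, 19:45-21:00

Finn ∩ Oliver: 07:00-10:15, 13:00-16:30, 17:00-17:45, 18:00-21:00.
Finn ∩ Oliver ∩ Erik: 07:00-08:15, 08:30-10:15, 13:00-16:30, 17:00-17:45, 18:00-21:00.
Finn ∩ Oliver ∩ Erik ∩ Ugo: 07:00-07:15, 09:15-10:15, 13:00-13:15, 14:00-16:30, 17:00-17:15, 19:45-21:00.
So the common availability across everyone is 07:00-07:15, 09:15-10:15, 13:00-13:15, 14:00-16:30, 17:00-17:15, 19:45-21:00.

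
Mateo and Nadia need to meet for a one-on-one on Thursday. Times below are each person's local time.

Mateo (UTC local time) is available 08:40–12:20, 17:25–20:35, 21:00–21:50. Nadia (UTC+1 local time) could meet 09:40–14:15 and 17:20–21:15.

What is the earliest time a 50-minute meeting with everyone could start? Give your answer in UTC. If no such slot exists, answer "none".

08:40

Mateo in UTC: 08:40-12:20, 17:25-20:35, 21:00-21:50.
Nadia in UTC: 08:40-13:15, 16:20-20:15 (subtract 1h to convert from UTC+1).
Mateo ∩ Nadia: 08:40-12:20, 17:25-20:15.
The first common window of at least 50 minutes is 08:40-12:20, so the earliest start is 08:40.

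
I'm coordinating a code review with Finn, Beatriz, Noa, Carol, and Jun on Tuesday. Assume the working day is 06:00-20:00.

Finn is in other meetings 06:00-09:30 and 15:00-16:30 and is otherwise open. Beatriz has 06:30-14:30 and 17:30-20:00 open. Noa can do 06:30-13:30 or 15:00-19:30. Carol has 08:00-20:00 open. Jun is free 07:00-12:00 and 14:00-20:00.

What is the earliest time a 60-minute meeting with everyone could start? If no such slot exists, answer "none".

Finn free: 09:30-15:00, 16:30-20:00 (invert busy blocks within the working day).
Beatriz free: 06:30-14:30, 17:30-20:00.
Noa free: 06:30-13:30, 15:00-19:30.
Carol free: 08:00-20:00.
Jun free: 07:00-12:00, 14:00-20:00.
Finn ∩ Beatriz: 09:30-14:30, 17:30-20:00.
Finn ∩ Beatriz ∩ Noa: 09:30-13:30, 17:30-19:30.
Finn ∩ Beatriz ∩ Noa ∩ Carol: 09:30-13:30, 17:30-19:30.
Finn ∩ Beatriz ∩ Noa ∩ Carol ∩ Jun: 09:30-12:00, 17:30-19:30.
So the common availability across everyone is 09:30-12:00, 17:30-19:30.
The first common window of at least 60 minutes is 09:30-12:00, so the earliest start is 09:30.

09:30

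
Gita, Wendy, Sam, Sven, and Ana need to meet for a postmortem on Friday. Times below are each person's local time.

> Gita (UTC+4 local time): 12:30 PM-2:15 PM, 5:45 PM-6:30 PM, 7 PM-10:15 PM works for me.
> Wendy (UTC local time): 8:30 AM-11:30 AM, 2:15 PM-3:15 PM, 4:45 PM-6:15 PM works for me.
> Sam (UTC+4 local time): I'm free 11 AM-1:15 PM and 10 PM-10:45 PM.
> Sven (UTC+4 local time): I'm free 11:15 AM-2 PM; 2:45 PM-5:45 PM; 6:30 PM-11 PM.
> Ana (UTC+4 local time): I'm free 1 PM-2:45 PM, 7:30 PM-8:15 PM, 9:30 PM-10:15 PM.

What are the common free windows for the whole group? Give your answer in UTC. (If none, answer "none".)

09:00-09:15, 18:00-18:15

Gita in UTC: 08:30-10:15, 13:45-14:30, 15:00-18:15 (subtract 4h to convert from UTC+4).
Wendy in UTC: 08:30-11:30, 14:15-15:15, 16:45-18:15.
Sam in UTC: 07:00-09:15, 18:00-18:45 (subtract 4h to convert from UTC+4).
Sven in UTC: 07:15-10:00, 10:45-13:45, 14:30-19:00 (subtract 4h to convert from UTC+4).
Ana in UTC: 09:00-10:45, 15:30-16:15, 17:30-18:15 (subtract 4h to convert from UTC+4).
Gita ∩ Wendy: 08:30-10:15, 14:15-14:30, 15:00-15:15, 16:45-18:15.
Gita ∩ Wendy ∩ Sam: 08:30-09:15, 18:00-18:15.
Gita ∩ Wendy ∩ Sam ∩ Sven: 08:30-09:15, 18:00-18:15.
Gita ∩ Wendy ∩ Sam ∩ Sven ∩ Ana: 09:00-09:15, 18:00-18:15.
Those are the intersection windows.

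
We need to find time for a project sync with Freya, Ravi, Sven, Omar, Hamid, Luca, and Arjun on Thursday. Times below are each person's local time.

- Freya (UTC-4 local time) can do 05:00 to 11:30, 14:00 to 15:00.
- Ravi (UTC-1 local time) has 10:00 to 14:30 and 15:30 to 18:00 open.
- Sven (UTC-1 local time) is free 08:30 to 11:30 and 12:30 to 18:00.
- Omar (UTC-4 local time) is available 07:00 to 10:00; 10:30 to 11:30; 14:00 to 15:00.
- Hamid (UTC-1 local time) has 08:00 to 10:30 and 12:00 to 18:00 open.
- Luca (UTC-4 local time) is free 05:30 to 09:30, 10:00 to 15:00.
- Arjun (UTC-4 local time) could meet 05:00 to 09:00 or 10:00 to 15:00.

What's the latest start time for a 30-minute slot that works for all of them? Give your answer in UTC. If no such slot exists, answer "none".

18:30

Freya in UTC: 09:00-15:30, 18:00-19:00 (add 4h to convert from UTC-4).
Ravi in UTC: 11:00-15:30, 16:30-19:00 (add 1h to convert from UTC-1).
Sven in UTC: 09:30-12:30, 13:30-19:00 (add 1h to convert from UTC-1).
Omar in UTC: 11:00-14:00, 14:30-15:30, 18:00-19:00 (add 4h to convert from UTC-4).
Hamid in UTC: 09:00-11:30, 13:00-19:00 (add 1h to convert from UTC-1).
Luca in UTC: 09:30-13:30, 14:00-19:00 (add 4h to convert from UTC-4).
Arjun in UTC: 09:00-13:00, 14:00-19:00 (add 4h to convert from UTC-4).
Freya ∩ Ravi: 11:00-15:30, 18:00-19:00.
Freya ∩ Ravi ∩ Sven: 11:00-12:30, 13:30-15:30, 18:00-19:00.
Freya ∩ Ravi ∩ Sven ∩ Omar: 11:00-12:30, 13:30-14:00, 14:30-15:30, 18:00-19:00.
Freya ∩ Ravi ∩ Sven ∩ Omar ∩ Hamid: 11:00-11:30, 13:30-14:00, 14:30-15:30, 18:00-19:00.
Freya ∩ Ravi ∩ Sven ∩ Omar ∩ Hamid ∩ Luca: 11:00-11:30, 14:30-15:30, 18:00-19:00.
Freya ∩ Ravi ∩ Sven ∩ Omar ∩ Hamid ∩ Luca ∩ Arjun: 11:00-11:30, 14:30-15:30, 18:00-19:00.
So the common availability across everyone is 11:00-11:30, 14:30-15:30, 18:00-19:00.
The last common window of at least 30 minutes is 18:00-19:00; a 30-minute meeting can start as late as 18:30 and still end by 19:00.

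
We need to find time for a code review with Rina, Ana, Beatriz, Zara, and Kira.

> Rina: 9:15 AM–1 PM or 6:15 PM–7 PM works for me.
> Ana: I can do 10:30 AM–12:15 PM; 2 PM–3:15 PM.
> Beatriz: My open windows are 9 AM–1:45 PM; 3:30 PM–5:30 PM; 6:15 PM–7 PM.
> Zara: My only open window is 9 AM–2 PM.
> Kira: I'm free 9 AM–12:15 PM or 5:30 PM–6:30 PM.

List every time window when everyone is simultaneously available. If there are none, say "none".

Rina ∩ Ana: 10:30-12:15.
Rina ∩ Ana ∩ Beatriz: 10:30-12:15.
Rina ∩ Ana ∩ Beatriz ∩ Zara: 10:30-12:15.
Rina ∩ Ana ∩ Beatriz ∩ Zara ∩ Kira: 10:30-12:15.

10:30-12:15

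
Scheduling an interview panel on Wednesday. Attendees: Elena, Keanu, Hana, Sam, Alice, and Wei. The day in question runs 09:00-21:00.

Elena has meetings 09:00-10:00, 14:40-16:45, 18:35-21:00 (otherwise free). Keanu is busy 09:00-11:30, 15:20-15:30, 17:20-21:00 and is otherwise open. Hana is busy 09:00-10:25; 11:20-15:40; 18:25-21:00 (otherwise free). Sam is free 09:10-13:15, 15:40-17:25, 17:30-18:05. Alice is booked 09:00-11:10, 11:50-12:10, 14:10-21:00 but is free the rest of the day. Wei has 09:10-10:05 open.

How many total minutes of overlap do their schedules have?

Elena free: 10:00-14:40, 16:45-18:35 (invert busy blocks within the working day).
Keanu free: 11:30-15:20, 15:30-17:20 (invert busy blocks within the working day).
Hana free: 10:25-11:20, 15:40-18:25 (invert busy blocks within the working day).
Sam free: 09:10-13:15, 15:40-17:25, 17:30-18:05.
Alice free: 11:10-11:50, 12:10-14:10 (invert busy blocks within the working day).
Wei free: 09:10-10:05.
Elena ∩ Keanu: 11:30-14:40, 16:45-17:20.
Elena ∩ Keanu ∩ Hana: 16:45-17:20.
Elena ∩ Keanu ∩ Hana ∩ Sam: 16:45-17:20.
Elena ∩ Keanu ∩ Hana ∩ Sam ∩ Alice: ∅.
Elena ∩ Keanu ∩ Hana ∩ Sam ∩ Alice ∩ Wei: ∅.
There is no time when everyone is free.
There is no common window, so the total is 0 minutes.

0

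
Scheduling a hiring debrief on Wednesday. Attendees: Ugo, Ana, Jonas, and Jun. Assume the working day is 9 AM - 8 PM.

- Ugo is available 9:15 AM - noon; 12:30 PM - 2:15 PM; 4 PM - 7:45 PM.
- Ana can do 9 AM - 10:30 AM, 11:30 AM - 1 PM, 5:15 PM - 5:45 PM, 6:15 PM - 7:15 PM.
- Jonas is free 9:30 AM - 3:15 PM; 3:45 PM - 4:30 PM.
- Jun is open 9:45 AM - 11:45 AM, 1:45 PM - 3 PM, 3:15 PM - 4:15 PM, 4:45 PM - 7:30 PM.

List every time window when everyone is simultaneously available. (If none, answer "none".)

Ugo ∩ Ana: 09:15-10:30, 11:30-12:00, 12:30-13:00, 17:15-17:45, 18:15-19:15.
Ugo ∩ Ana ∩ Jonas: 09:30-10:30, 11:30-12:00, 12:30-13:00.
Ugo ∩ Ana ∩ Jonas ∩ Jun: 09:45-10:30, 11:30-11:45.

09:45-10:30, 11:30-11:45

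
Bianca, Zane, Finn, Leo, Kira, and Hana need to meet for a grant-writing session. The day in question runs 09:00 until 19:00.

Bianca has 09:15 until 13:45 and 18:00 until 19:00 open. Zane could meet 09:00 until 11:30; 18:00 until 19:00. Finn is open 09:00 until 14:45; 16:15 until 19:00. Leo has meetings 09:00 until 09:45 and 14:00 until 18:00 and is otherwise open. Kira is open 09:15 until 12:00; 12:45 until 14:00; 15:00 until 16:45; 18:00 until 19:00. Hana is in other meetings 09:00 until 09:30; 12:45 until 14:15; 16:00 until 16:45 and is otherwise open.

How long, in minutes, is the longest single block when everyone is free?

105

Bianca free: 09:15-13:45, 18:00-19:00.
Zane free: 09:00-11:30, 18:00-19:00.
Finn free: 09:00-14:45, 16:15-19:00.
Leo free: 09:45-14:00, 18:00-19:00 (invert busy blocks within the working day).
Kira free: 09:15-12:00, 12:45-14:00, 15:00-16:45, 18:00-19:00.
Hana free: 09:30-12:45, 14:15-16:00, 16:45-19:00 (invert busy blocks within the working day).
Bianca ∩ Zane: 09:15-11:30, 18:00-19:00.
Bianca ∩ Zane ∩ Finn: 09:15-11:30, 18:00-19:00.
Bianca ∩ Zane ∩ Finn ∩ Leo: 09:45-11:30, 18:00-19:00.
Bianca ∩ Zane ∩ Finn ∩ Leo ∩ Kira: 09:45-11:30, 18:00-19:00.
Bianca ∩ Zane ∩ Finn ∩ Leo ∩ Kira ∩ Hana: 09:45-11:30, 18:00-19:00.
The longest is 09:45-11:30 at 105 minutes.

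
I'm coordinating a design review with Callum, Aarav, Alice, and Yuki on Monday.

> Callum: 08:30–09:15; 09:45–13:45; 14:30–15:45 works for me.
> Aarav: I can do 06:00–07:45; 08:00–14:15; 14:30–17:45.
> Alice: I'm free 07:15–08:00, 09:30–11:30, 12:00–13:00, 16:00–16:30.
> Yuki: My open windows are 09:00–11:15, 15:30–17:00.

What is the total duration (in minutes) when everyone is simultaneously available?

90

Callum ∩ Aarav: 08:30-09:15, 09:45-13:45, 14:30-15:45.
Callum ∩ Aarav ∩ Alice: 09:45-11:30, 12:00-13:00.
Callum ∩ Aarav ∩ Alice ∩ Yuki: 09:45-11:15.
That's a single block of 90 minutes.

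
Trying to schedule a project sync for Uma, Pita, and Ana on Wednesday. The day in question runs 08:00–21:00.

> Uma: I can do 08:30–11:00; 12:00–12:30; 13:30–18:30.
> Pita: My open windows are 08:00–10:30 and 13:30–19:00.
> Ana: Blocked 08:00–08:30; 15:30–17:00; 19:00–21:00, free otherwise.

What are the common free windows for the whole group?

08:30-10:30, 13:30-15:30, 17:00-18:30

Uma free: 08:30-11:00, 12:00-12:30, 13:30-18:30.
Pita free: 08:00-10:30, 13:30-19:00.
Ana free: 08:30-15:30, 17:00-19:00 (invert busy blocks within the working day).
Uma ∩ Pita: 08:30-10:30, 13:30-18:30.
Uma ∩ Pita ∩ Ana: 08:30-10:30, 13:30-15:30, 17:00-18:30.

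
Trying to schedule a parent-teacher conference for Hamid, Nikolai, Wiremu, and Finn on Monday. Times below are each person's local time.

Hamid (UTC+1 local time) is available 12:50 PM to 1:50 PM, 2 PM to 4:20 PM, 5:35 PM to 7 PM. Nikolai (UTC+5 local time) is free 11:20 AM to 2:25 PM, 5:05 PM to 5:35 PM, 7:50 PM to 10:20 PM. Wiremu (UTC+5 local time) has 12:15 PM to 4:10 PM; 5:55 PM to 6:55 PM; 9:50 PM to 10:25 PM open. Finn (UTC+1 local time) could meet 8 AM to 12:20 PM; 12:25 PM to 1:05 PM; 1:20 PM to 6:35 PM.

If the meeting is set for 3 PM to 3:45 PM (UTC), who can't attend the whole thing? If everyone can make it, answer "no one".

Hamid, Wiremu

Hamid in UTC: 11:50-12:50, 13:00-15:20, 16:35-18:00 (subtract 1h to convert from UTC+1).
Nikolai in UTC: 06:20-09:25, 12:05-12:35, 14:50-17:20 (subtract 5h to convert from UTC+5).
Wiremu in UTC: 07:15-11:10, 12:55-13:55, 16:50-17:25 (subtract 5h to convert from UTC+5).
Finn in UTC: 07:00-11:20, 11:25-12:05, 12:20-17:35 (subtract 1h to convert from UTC+1).
Hamid: not fully free for 15:00-15:45. Nikolai: free for 15:00-15:45. Wiremu: not fully free for 15:00-15:45. Finn: free for 15:00-15:45.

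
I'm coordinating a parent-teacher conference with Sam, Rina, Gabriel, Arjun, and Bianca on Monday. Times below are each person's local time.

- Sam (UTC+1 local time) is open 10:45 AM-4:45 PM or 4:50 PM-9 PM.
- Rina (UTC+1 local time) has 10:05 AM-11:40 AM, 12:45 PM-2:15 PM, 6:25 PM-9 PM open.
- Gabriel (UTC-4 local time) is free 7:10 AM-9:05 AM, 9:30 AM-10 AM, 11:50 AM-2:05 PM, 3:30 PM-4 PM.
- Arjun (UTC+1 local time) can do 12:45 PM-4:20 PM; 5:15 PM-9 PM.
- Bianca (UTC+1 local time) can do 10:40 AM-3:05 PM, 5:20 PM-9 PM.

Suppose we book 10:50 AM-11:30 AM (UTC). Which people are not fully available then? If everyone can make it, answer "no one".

Arjun, Gabriel, Rina

Sam in UTC: 09:45-15:45, 15:50-20:00 (subtract 1h to convert from UTC+1).
Rina in UTC: 09:05-10:40, 11:45-13:15, 17:25-20:00 (subtract 1h to convert from UTC+1).
Gabriel in UTC: 11:10-13:05, 13:30-14:00, 15:50-18:05, 19:30-20:00 (add 4h to convert from UTC-4).
Arjun in UTC: 11:45-15:20, 16:15-20:00 (subtract 1h to convert from UTC+1).
Bianca in UTC: 09:40-14:05, 16:20-20:00 (subtract 1h to convert from UTC+1).
Sam: free for 10:50-11:30. Rina: not fully free for 10:50-11:30. Gabriel: not fully free for 10:50-11:30. Arjun: not fully free for 10:50-11:30. Bianca: free for 10:50-11:30.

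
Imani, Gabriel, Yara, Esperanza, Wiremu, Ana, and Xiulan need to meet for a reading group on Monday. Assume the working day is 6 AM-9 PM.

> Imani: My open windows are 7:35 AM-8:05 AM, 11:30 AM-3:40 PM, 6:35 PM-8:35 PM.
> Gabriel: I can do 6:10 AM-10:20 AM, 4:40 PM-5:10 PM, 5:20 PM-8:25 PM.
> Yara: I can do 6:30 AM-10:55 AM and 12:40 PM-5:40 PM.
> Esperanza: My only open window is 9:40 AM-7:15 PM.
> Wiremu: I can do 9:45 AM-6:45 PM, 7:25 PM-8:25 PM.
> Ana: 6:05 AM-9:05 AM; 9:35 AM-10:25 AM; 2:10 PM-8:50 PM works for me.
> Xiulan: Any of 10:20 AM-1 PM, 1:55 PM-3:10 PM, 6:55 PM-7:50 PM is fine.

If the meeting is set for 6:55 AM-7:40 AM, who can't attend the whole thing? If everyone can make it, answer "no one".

Imani: not fully free for 06:55-07:40. Gabriel: free for 06:55-07:40. Yara: free for 06:55-07:40. Esperanza: not fully free for 06:55-07:40. Wiremu: not fully free for 06:55-07:40. Ana: free for 06:55-07:40. Xiulan: not fully free for 06:55-07:40.

Esperanza, Imani, Wiremu, Xiulan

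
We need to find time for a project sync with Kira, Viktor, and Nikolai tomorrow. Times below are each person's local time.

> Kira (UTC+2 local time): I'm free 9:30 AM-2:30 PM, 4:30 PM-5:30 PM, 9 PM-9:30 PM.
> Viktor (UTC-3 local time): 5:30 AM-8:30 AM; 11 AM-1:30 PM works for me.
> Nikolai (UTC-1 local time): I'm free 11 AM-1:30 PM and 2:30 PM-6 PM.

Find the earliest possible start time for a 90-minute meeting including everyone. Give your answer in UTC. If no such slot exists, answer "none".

Kira in UTC: 07:30-12:30, 14:30-15:30, 19:00-19:30 (subtract 2h to convert from UTC+2).
Viktor in UTC: 08:30-11:30, 14:00-16:30 (add 3h to convert from UTC-3).
Nikolai in UTC: 12:00-14:30, 15:30-19:00 (add 1h to convert from UTC-1).
Kira ∩ Viktor: 08:30-11:30, 14:30-15:30.
Kira ∩ Viktor ∩ Nikolai: ∅.
There is no time when everyone is free.
No common window is at least 90 minutes long.

none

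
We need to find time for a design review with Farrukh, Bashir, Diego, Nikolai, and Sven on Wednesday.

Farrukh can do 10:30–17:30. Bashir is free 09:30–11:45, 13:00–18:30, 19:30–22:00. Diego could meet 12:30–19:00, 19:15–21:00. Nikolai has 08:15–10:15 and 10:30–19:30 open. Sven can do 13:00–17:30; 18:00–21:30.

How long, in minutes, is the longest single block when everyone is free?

Farrukh ∩ Bashir: 10:30-11:45, 13:00-17:30.
Farrukh ∩ Bashir ∩ Diego: 13:00-17:30.
Farrukh ∩ Bashir ∩ Diego ∩ Nikolai: 13:00-17:30.
Farrukh ∩ Bashir ∩ Diego ∩ Nikolai ∩ Sven: 13:00-17:30.
The longest is 13:00-17:30 at 270 minutes.

270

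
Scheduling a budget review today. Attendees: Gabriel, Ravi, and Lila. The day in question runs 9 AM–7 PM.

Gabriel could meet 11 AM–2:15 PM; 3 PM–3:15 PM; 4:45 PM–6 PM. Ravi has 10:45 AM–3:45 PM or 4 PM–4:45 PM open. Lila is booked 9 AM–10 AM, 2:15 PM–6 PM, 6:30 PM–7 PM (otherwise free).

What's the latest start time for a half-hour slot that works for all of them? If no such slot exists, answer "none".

13:45

Gabriel free: 11:00-14:15, 15:00-15:15, 16:45-18:00.
Ravi free: 10:45-15:45, 16:00-16:45.
Lila free: 10:00-14:15, 18:00-18:30 (invert busy blocks within the working day).
Gabriel ∩ Ravi: 11:00-14:15, 15:00-15:15.
Gabriel ∩ Ravi ∩ Lila: 11:00-14:15.
So the common availability across everyone is 11:00-14:15.
The last common window of at least 30 minutes is 11:00-14:15; a 30-minute meeting can start as late as 13:45 and still end by 14:15.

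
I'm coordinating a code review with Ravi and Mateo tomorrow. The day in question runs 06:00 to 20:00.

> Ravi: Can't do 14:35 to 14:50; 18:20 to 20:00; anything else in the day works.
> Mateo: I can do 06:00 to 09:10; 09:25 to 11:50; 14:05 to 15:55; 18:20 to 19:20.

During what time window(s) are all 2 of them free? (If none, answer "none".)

06:00-09:10, 09:25-11:50, 14:05-14:35, 14:50-15:55

Ravi free: 06:00-14:35, 14:50-18:20 (invert busy blocks within the working day).
Mateo free: 06:00-09:10, 09:25-11:50, 14:05-15:55, 18:20-19:20.
Ravi ∩ Mateo: 06:00-09:10, 09:25-11:50, 14:05-14:35, 14:50-15:55.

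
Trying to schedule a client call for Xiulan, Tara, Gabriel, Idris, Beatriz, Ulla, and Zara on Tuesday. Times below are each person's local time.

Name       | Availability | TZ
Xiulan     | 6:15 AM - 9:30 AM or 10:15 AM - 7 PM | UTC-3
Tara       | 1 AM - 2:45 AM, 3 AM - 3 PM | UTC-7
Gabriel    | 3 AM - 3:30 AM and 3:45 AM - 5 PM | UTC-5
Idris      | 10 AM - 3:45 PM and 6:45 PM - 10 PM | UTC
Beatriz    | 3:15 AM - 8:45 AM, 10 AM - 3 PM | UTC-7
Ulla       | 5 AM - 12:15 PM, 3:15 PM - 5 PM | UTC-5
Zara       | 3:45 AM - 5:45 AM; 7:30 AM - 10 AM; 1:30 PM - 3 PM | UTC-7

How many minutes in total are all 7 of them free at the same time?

Xiulan in UTC: 09:15-12:30, 13:15-22:00 (add 3h to convert from UTC-3).
Tara in UTC: 08:00-09:45, 10:00-22:00 (add 7h to convert from UTC-7).
Gabriel in UTC: 08:00-08:30, 08:45-22:00 (add 5h to convert from UTC-5).
Idris in UTC: 10:00-15:45, 18:45-22:00.
Beatriz in UTC: 10:15-15:45, 17:00-22:00 (add 7h to convert from UTC-7).
Ulla in UTC: 10:00-17:15, 20:15-22:00 (add 5h to convert from UTC-5).
Zara in UTC: 10:45-12:45, 14:30-17:00, 20:30-22:00 (add 7h to convert from UTC-7).
Xiulan ∩ Tara: 09:15-09:45, 10:00-12:30, 13:15-22:00.
Xiulan ∩ Tara ∩ Gabriel: 09:15-09:45, 10:00-12:30, 13:15-22:00.
Xiulan ∩ Tara ∩ Gabriel ∩ Idris: 10:00-12:30, 13:15-15:45, 18:45-22:00.
Xiulan ∩ Tara ∩ Gabriel ∩ Idris ∩ Beatriz: 10:15-12:30, 13:15-15:45, 18:45-22:00.
Xiulan ∩ Tara ∩ Gabriel ∩ Idris ∩ Beatriz ∩ Ulla: 10:15-12:30, 13:15-15:45, 20:15-22:00.
Xiulan ∩ Tara ∩ Gabriel ∩ Idris ∩ Beatriz ∩ Ulla ∩ Zara: 10:45-12:30, 14:30-15:45, 20:30-22:00.
Summing the common windows: 105 + 75 + 90 = 270 minutes.

270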